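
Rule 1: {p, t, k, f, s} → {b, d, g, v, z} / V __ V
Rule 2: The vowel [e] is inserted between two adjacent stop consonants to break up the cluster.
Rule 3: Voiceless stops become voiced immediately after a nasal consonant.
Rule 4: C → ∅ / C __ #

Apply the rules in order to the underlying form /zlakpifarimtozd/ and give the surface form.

Rule 1 (intervocalic voicing): /f/ is a voiceless obstruent between vowels /i/ and /a/, so it voices to [v]. /zlakpifarimtozd/ → zlakpivarimtozd.
Rule 2 (stop-cluster e-epenthesis): /k/ and /p/ form a stop–stop cluster, so [e] is inserted between them. /zlakpivarimtozd/ → zlakepivarimtozd.
Rule 3 (post-nasal voicing): /t/ is a voiceless stop immediately after the nasal /m/, so it voices to [d]. /zlakepivarimtozd/ → zlakepivarimdozd.
Rule 4 (final cluster simplification): /d/ is the second consonant of a word-final cluster /zd/, so it deletes. /zlakepivarimdozd/ → zlakepivarimdoz.

zlakepivarimdoz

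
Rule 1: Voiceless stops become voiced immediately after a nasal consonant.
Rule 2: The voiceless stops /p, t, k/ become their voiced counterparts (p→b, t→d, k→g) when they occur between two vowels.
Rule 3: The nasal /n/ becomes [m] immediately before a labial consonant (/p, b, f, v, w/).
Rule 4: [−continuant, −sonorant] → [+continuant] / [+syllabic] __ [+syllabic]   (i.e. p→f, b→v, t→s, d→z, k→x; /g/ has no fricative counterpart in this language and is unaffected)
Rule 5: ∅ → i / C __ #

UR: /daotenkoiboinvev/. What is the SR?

daozengoivoimvevi

Rule 1 (post-nasal voicing): /k/ is a voiceless stop immediately after the nasal /n/, so it voices to [g]. /daotenkoiboinvev/ → daotengoiboinvev.
Rule 2 (intervocalic voicing): /t/ is a voiceless stop between vowels /o/ and /e/, so it voices to [d]. /daotengoiboinvev/ → daodengoiboinvev.
Rule 3 (nasal place assimilation): /n/ precedes the labial consonant /v/, so it assimilates in place to [m]. /daodengoiboinvev/ → daodengoiboimvev.
Rule 4 (intervocalic spirantization): /d/ is a stop between vowels /o/ and /e/, so it spirantizes to the fricative [z]. /b/ is a stop between vowels /i/ and /o/, so it spirantizes to the fricative [v]. /daodengoiboimvev/ → daozengoivoimvev.
Rule 5 (final i-epenthesis): the form ends in the consonant /v/, so [i] is inserted word-finally. /daozengoivoimvev/ → daozengoivoimvevi.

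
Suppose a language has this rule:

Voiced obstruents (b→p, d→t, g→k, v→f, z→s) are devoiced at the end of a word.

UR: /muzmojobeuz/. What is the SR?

Scanning /muzmojobeuz/: /z/ at position 3 is not in the conditioning environment; /b/ at position 8 is not in the conditioning environment; /z/ is a voiced obstruent in word-final position, so it devoices to [s].
Result: [muzmojobeus].

muzmojobeus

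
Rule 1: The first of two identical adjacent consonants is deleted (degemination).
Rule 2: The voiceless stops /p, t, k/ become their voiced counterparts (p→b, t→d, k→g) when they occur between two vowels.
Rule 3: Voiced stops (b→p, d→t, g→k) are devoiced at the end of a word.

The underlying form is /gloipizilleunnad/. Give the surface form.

Rule 1 (degemination): /ll/ is a geminate; the first /l/ deletes. /nn/ is a geminate; the first /n/ deletes. /gloipizilleunnad/ → gloipizileunad.
Rule 2 (intervocalic voicing): /p/ is a voiceless stop between vowels /i/ and /i/, so it voices to [b]. /gloipizileunad/ → gloibizileunad.
Rule 3 (final devoicing): /d/ is a voiced stop in word-final position, so it devoices to [t]. /gloibizileunad/ → gloibizileunat.

gloibizileunat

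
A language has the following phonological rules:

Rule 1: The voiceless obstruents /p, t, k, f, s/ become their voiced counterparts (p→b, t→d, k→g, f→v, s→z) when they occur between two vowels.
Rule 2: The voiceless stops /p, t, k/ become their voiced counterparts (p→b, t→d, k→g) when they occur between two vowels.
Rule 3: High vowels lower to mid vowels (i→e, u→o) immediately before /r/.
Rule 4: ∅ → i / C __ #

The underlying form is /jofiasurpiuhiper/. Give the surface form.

joviazorpiuhiberi

Rule 1 (intervocalic voicing): /f/ is a voiceless obstruent between vowels /o/ and /i/, so it voices to [v]. /s/ is a voiceless obstruent between vowels /a/ and /u/, so it voices to [z]. /p/ is a voiceless obstruent between vowels /i/ and /e/, so it voices to [b]. /jofiasurpiuhiper/ → joviazurpiuhiber.
Rule 2 (intervocalic voicing): no segment meets the environment; /joviazurpiuhiber/ is unchanged.
Rule 3 (pre-rhotic lowering): /u/ is a high vowel immediately before /r/, so it lowers to [o]. /joviazurpiuhiber/ → joviazorpiuhiber.
Rule 4 (final i-epenthesis): the form ends in the consonant /r/, so [i] is inserted word-finally. /joviazorpiuhiber/ → joviazorpiuhiberi.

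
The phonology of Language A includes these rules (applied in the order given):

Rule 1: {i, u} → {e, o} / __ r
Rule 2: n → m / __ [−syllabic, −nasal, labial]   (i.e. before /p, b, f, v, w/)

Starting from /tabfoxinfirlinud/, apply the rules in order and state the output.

Rule 1 (pre-rhotic lowering): /i/ is a high vowel immediately before /r/, so it lowers to [e]. /tabfoxinfirlinud/ → tabfoxinferlinud.
Rule 2 (nasal place assimilation): /n/ precedes the labial consonant /f/, so it assimilates in place to [m]. /tabfoxinferlinud/ → tabfoximferlinud.

tabfoximferlinud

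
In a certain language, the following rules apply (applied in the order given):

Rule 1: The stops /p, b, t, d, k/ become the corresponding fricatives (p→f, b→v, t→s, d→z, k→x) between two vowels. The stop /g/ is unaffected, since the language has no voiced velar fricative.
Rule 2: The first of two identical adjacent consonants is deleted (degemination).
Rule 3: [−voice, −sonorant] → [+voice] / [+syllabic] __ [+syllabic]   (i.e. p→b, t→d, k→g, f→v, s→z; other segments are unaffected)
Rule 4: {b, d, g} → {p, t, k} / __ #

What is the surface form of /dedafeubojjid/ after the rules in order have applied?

Rule 1 (intervocalic spirantization): /d/ is a stop between vowels /e/ and /a/, so it spirantizes to the fricative [z]. /b/ is a stop between vowels /u/ and /o/, so it spirantizes to the fricative [v]. /dedafeubojjid/ → dezafeuvojjid.
Rule 2 (degemination): /jj/ is a geminate; the first /j/ deletes. /dezafeuvojjid/ → dezafeuvojid.
Rule 3 (intervocalic voicing): /f/ is a voiceless obstruent between vowels /a/ and /e/, so it voices to [v]. /dezafeuvojid/ → dezaveuvojid.
Rule 4 (final devoicing): /d/ is a voiced stop in word-final position, so it devoices to [t]. /dezaveuvojid/ → dezaveuvojit.

dezaveuvojit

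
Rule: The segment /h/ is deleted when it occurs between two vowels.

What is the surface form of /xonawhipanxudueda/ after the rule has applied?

xonawhipanxudueda

No segment of /xonawhipanxudueda/ meets the structural description of the rule, so the form surfaces unchanged.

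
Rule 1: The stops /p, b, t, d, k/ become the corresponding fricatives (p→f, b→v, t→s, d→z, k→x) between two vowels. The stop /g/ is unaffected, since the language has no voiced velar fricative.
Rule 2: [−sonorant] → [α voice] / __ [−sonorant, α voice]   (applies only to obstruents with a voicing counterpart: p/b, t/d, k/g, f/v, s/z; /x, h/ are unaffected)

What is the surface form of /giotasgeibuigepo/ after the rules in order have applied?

giosazgeivuigefo

Rule 1 (intervocalic spirantization): /t/ is a stop between vowels /o/ and /a/, so it spirantizes to the fricative [s]. /b/ is a stop between vowels /i/ and /u/, so it spirantizes to the fricative [v]. /p/ is a stop between vowels /e/ and /o/, so it spirantizes to the fricative [f]. /giotasgeibuigepo/ → giosasgeivuigefo.
Rule 2 (regressive voicing assimilation): /s/ precedes the voiced obstruent /g/, so it voices to [z] by assimilation. /giosasgeivuigefo/ → giosazgeivuigefo.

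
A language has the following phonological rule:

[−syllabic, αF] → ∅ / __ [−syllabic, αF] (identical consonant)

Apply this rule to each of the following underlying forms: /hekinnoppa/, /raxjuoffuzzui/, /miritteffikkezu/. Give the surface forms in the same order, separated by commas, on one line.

/hekinnoppa/: /nn/ is a geminate; the first /n/ deletes. /pp/ is a geminate; the first /p/ deletes. → [hekinopa].
/raxjuoffuzzui/: /ff/ is a geminate; the first /f/ deletes. /zz/ is a geminate; the first /z/ deletes. → [raxjuofuzui].
/miritteffikkezu/: /tt/ is a geminate; the first /t/ deletes. /ff/ is a geminate; the first /f/ deletes. /kk/ is a geminate; the first /k/ deletes. → [miritefikezu].

hekinopa, raxjuofuzui, miritefikezu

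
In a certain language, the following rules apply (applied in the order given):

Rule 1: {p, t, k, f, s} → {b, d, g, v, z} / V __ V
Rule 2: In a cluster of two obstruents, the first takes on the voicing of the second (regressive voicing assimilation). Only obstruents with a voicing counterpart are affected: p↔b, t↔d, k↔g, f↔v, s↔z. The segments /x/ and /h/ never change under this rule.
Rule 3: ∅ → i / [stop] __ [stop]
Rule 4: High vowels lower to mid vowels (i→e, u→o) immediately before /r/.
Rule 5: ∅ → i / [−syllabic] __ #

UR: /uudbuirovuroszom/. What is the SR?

Rule 1 (intervocalic voicing): no segment meets the environment; /uudbuirovuroszom/ is unchanged.
Rule 2 (regressive voicing assimilation): /s/ precedes the voiced obstruent /z/, so it voices to [z] by assimilation. /uudbuirovuroszom/ → uudbuirovurozzom.
Rule 3 (stop-cluster i-epenthesis): /d/ and /b/ form a stop–stop cluster, so [i] is inserted between them. /uudbuirovurozzom/ → uudibuirovurozzom.
Rule 4 (pre-rhotic lowering): /i/ is a high vowel immediately before /r/, so it lowers to [e]. /u/ is a high vowel immediately before /r/, so it lowers to [o]. /uudibuirovurozzom/ → uudibuerovorozzom.
Rule 5 (final i-epenthesis): the form ends in the consonant /m/, so [i] is inserted word-finally. /uudibuerovorozzom/ → uudibuerovorozzomi.

uudibuerovorozzomi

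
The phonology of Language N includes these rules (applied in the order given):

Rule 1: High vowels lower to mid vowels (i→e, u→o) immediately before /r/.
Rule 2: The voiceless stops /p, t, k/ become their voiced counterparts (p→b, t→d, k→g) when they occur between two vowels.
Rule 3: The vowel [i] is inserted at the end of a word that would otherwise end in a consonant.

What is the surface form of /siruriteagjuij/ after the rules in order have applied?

Rule 1 (pre-rhotic lowering): /i/ is a high vowel immediately before /r/, so it lowers to [e]. /u/ is a high vowel immediately before /r/, so it lowers to [o]. /siruriteagjuij/ → seroriteagjuij.
Rule 2 (intervocalic voicing): /t/ is a voiceless stop between vowels /i/ and /e/, so it voices to [d]. /seroriteagjuij/ → serorideagjuij.
Rule 3 (final i-epenthesis): the form ends in the consonant /j/, so [i] is inserted word-finally. /serorideagjuij/ → serorideagjuiji.

serorideagjuiji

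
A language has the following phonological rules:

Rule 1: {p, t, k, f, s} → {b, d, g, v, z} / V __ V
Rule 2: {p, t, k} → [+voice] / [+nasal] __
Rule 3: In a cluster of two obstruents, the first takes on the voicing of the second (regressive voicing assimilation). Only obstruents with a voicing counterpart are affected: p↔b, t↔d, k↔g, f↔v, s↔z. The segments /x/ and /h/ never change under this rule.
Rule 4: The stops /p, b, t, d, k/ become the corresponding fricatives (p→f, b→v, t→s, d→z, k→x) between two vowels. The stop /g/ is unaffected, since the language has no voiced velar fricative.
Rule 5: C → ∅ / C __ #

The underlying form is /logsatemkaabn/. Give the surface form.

Rule 1 (intervocalic voicing): /t/ is a voiceless obstruent between vowels /a/ and /e/, so it voices to [d]. /logsatemkaabn/ → logsademkaabn.
Rule 2 (post-nasal voicing): /k/ is a voiceless stop immediately after the nasal /m/, so it voices to [g]. /logsademkaabn/ → logsademgaabn.
Rule 3 (regressive voicing assimilation): /g/ precedes the voiceless obstruent /s/, so it devoices to [k] by assimilation. /logsademgaabn/ → loksademgaabn.
Rule 4 (intervocalic spirantization): /d/ is a stop between vowels /a/ and /e/, so it spirantizes to the fricative [z]. /loksademgaabn/ → loksazemgaabn.
Rule 5 (final cluster simplification): /n/ is the second consonant of a word-final cluster /bn/, so it deletes. /loksazemgaabn/ → loksazemgaab.

loksazemgaab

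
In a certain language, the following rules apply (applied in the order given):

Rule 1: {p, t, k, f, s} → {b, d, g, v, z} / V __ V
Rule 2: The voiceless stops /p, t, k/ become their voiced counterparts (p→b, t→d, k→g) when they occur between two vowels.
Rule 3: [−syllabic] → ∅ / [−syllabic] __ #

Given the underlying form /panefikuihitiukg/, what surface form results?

Rule 1 (intervocalic voicing): /f/ is a voiceless obstruent between vowels /e/ and /i/, so it voices to [v]. /k/ is a voiceless obstruent between vowels /i/ and /u/, so it voices to [g]. /t/ is a voiceless obstruent between vowels /i/ and /i/, so it voices to [d]. /panefikuihitiukg/ → paneviguihidiukg.
Rule 2 (intervocalic voicing): no segment meets the environment; /paneviguihidiukg/ is unchanged.
Rule 3 (final cluster simplification): /g/ is the second consonant of a word-final cluster /kg/, so it deletes. /paneviguihidiukg/ → paneviguihidiuk.

paneviguihidiuk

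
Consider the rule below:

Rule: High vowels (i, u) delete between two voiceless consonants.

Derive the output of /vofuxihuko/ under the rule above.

/u/ is a high vowel flanked by voiceless consonants /f/ and /x/, so it deletes.
/i/ is a high vowel flanked by voiceless consonants /x/ and /h/, so it deletes.
/u/ is a high vowel flanked by voiceless consonants /h/ and /k/, so it deletes.
Surface form: [vofxhko].

vofxhko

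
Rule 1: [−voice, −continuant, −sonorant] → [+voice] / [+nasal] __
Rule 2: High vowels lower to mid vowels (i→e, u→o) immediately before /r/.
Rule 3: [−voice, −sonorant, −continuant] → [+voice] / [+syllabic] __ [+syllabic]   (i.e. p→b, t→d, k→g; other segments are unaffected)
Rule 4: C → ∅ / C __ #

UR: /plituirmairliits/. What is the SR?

Rule 1 (post-nasal voicing): no segment meets the environment; /plituirmairliits/ is unchanged.
Rule 2 (pre-rhotic lowering): /i/ is a high vowel immediately before /r/, so it lowers to [e]. /i/ is a high vowel immediately before /r/, so it lowers to [e]. /plituirmairliits/ → plituermaerliits.
Rule 3 (intervocalic voicing): /t/ is a voiceless stop between vowels /i/ and /u/, so it voices to [d]. /plituermaerliits/ → pliduermaerliits.
Rule 4 (final cluster simplification): /s/ is the second consonant of a word-final cluster /ts/, so it deletes. /pliduermaerliits/ → pliduermaerliit.

pliduermaerliit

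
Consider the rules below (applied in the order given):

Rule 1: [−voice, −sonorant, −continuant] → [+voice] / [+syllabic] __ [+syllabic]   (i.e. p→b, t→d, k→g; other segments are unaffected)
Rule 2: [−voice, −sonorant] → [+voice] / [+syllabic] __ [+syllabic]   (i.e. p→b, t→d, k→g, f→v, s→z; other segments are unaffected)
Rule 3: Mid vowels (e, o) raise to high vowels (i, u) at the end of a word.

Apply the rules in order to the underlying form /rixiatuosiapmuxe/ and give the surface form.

Rule 1 (intervocalic voicing): /t/ is a voiceless stop between vowels /a/ and /u/, so it voices to [d]. /rixiatuosiapmuxe/ → rixiaduosiapmuxe.
Rule 2 (intervocalic voicing): /s/ is a voiceless obstruent between vowels /o/ and /i/, so it voices to [z]. /rixiaduosiapmuxe/ → rixiaduoziapmuxe.
Rule 3 (final vowel raising): /e/ is a mid vowel in word-final position, so it raises to [i]. /rixiaduoziapmuxe/ → rixiaduoziapmuxi.

rixiaduoziapmuxi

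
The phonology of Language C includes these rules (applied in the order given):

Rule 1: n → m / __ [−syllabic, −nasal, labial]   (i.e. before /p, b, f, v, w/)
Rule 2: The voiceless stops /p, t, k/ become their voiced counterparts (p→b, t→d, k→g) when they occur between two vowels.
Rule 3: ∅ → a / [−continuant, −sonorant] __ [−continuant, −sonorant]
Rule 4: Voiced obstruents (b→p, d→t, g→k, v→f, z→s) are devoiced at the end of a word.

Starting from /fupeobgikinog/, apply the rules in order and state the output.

fubeobagiginok

Rule 1 (nasal place assimilation): no segment meets the environment; /fupeobgikinog/ is unchanged.
Rule 2 (intervocalic voicing): /p/ is a voiceless stop between vowels /u/ and /e/, so it voices to [b]. /k/ is a voiceless stop between vowels /i/ and /i/, so it voices to [g]. /fupeobgikinog/ → fubeobgiginog.
Rule 3 (stop-cluster a-epenthesis): /b/ and /g/ form a stop–stop cluster, so [a] is inserted between them. /fubeobgiginog/ → fubeobagiginog.
Rule 4 (final devoicing): /g/ is a voiced obstruent in word-final position, so it devoices to [k]. /fubeobagiginog/ → fubeobagiginok.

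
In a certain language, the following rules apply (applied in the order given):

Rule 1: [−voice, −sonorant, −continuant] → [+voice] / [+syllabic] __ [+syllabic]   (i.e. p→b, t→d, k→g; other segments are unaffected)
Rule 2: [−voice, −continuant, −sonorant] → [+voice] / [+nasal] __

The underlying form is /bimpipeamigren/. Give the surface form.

bimbibeamigren

Rule 1 (intervocalic voicing): /p/ is a voiceless stop between vowels /i/ and /e/, so it voices to [b]. /bimpipeamigren/ → bimpibeamigren.
Rule 2 (post-nasal voicing): /p/ is a voiceless stop immediately after the nasal /m/, so it voices to [b]. /bimpibeamigren/ → bimbibeamigren.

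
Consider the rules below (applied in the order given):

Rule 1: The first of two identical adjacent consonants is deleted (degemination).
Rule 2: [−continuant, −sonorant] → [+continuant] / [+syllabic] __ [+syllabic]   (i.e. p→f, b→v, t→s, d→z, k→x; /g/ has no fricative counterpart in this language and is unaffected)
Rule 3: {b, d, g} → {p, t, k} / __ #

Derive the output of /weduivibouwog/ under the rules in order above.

Rule 1 (degemination): no segment meets the environment; /weduivibouwog/ is unchanged.
Rule 2 (intervocalic spirantization): /d/ is a stop between vowels /e/ and /u/, so it spirantizes to the fricative [z]. /b/ is a stop between vowels /i/ and /o/, so it spirantizes to the fricative [v]. /weduivibouwog/ → wezuivivouwog.
Rule 3 (final devoicing): /g/ is a voiced stop in word-final position, so it devoices to [k]. /wezuivivouwog/ → wezuivivouwok.

wezuivivouwok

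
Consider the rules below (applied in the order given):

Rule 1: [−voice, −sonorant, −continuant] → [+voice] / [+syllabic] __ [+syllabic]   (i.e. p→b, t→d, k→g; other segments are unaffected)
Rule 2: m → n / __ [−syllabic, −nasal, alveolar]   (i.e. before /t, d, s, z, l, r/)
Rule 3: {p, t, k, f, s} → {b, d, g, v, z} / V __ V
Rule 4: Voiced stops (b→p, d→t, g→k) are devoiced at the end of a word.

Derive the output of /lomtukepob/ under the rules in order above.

lontugebop

Rule 1 (intervocalic voicing): /k/ is a voiceless stop between vowels /u/ and /e/, so it voices to [g]. /p/ is a voiceless stop between vowels /e/ and /o/, so it voices to [b]. /lomtukepob/ → lomtugebob.
Rule 2 (nasal place assimilation): /m/ precedes the alveolar consonant /t/, so it assimilates in place to [n]. /lomtugebob/ → lontugebob.
Rule 3 (intervocalic voicing): no segment meets the environment; /lontugebob/ is unchanged.
Rule 4 (final devoicing): /b/ is a voiced stop in word-final position, so it devoices to [p]. /lontugebob/ → lontugebop.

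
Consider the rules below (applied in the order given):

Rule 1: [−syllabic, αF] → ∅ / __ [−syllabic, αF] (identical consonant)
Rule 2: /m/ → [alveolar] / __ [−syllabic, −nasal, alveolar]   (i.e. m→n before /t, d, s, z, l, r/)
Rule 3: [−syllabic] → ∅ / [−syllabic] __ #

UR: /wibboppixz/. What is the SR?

Rule 1 (degemination): /bb/ is a geminate; the first /b/ deletes. /pp/ is a geminate; the first /p/ deletes. /wibboppixz/ → wibopixz.
Rule 2 (nasal place assimilation): no segment meets the environment; /wibopixz/ is unchanged.
Rule 3 (final cluster simplification): /z/ is the second consonant of a word-final cluster /xz/, so it deletes. /wibopixz/ → wibopix.

wibopix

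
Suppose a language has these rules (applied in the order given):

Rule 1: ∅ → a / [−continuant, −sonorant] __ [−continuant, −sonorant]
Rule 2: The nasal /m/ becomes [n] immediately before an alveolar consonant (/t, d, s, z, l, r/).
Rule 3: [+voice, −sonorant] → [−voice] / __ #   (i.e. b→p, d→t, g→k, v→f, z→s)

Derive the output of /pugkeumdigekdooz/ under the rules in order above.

Rule 1 (stop-cluster a-epenthesis): /g/ and /k/ form a stop–stop cluster, so [a] is inserted between them. /k/ and /d/ form a stop–stop cluster, so [a] is inserted between them. /pugkeumdigekdooz/ → pugakeumdigekadooz.
Rule 2 (nasal place assimilation): /m/ precedes the alveolar consonant /d/, so it assimilates in place to [n]. /pugakeumdigekadooz/ → pugakeundigekadooz.
Rule 3 (final devoicing): /z/ is a voiced obstruent in word-final position, so it devoices to [s]. /pugakeundigekadooz/ → pugakeundigekadoos.

pugakeundigekadoos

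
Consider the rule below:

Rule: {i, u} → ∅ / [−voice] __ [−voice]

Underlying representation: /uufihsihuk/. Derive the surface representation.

uufhshk

/i/ is a high vowel flanked by voiceless consonants /f/ and /h/, so it deletes.
/i/ is a high vowel flanked by voiceless consonants /s/ and /h/, so it deletes.
/u/ is a high vowel flanked by voiceless consonants /h/ and /k/, so it deletes.
The other instances of /u/ do not occur in the required environment and remain unchanged.
Surface form: [uufhshk].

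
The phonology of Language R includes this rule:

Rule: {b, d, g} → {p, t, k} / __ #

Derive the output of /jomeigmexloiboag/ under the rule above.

jomeigmexloiboak

/g/ is a voiced stop in word-final position, so it devoices to [k].
The other instances of /g/, /b/ do not occur in the required environment and remain unchanged.
Surface form: [jomeigmexloiboak].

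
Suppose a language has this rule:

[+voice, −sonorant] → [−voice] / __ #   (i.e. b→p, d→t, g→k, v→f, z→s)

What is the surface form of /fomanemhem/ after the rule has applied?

No segment of /fomanemhem/ meets the structural description of the rule, so the form surfaces unchanged.

fomanemhem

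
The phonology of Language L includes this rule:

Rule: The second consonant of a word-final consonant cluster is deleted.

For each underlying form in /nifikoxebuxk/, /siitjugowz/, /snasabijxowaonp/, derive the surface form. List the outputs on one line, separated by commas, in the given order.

nifikoxebux, siitjugow, snasabijxowaon

/nifikoxebuxk/: /k/ is the second consonant of a word-final cluster /xk/, so it deletes. → [nifikoxebux].
/siitjugowz/: /z/ is the second consonant of a word-final cluster /wz/, so it deletes. → [siitjugow].
/snasabijxowaonp/: /p/ is the second consonant of a word-final cluster /np/, so it deletes. → [snasabijxowaon].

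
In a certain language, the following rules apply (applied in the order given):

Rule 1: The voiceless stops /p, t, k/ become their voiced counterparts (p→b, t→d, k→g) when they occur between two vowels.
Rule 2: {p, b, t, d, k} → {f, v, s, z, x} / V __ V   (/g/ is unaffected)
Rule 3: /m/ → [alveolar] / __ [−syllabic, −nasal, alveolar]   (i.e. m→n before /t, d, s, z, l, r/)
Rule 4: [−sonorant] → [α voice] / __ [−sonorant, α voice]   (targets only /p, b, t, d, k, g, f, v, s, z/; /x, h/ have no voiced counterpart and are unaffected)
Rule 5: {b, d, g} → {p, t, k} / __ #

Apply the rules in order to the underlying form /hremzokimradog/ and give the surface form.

hrenzoginrazok

Rule 1 (intervocalic voicing): /k/ is a voiceless stop between vowels /o/ and /i/, so it voices to [g]. /hremzokimradog/ → hremzogimradog.
Rule 2 (intervocalic spirantization): /d/ is a stop between vowels /a/ and /o/, so it spirantizes to the fricative [z]. /hremzogimradog/ → hremzogimrazog.
Rule 3 (nasal place assimilation): /m/ precedes the alveolar consonant /z/, so it assimilates in place to [n]. /m/ precedes the alveolar consonant /r/, so it assimilates in place to [n]. /hremzogimrazog/ → hrenzoginrazog.
Rule 4 (regressive voicing assimilation): no segment meets the environment; /hrenzoginrazog/ is unchanged.
Rule 5 (final devoicing): /g/ is a voiced stop in word-final position, so it devoices to [k]. /hrenzoginrazog/ → hrenzoginrazok.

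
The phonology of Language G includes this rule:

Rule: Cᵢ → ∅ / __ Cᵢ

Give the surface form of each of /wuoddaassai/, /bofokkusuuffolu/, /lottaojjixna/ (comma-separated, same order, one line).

/wuoddaassai/: /dd/ is a geminate; the first /d/ deletes. /ss/ is a geminate; the first /s/ deletes. → [wuodaasai].
/bofokkusuuffolu/: /kk/ is a geminate; the first /k/ deletes. /ff/ is a geminate; the first /f/ deletes. → [bofokusuufolu].
/lottaojjixna/: /tt/ is a geminate; the first /t/ deletes. /jj/ is a geminate; the first /j/ deletes. → [lotaojixna].

wuodaasai, bofokusuufolu, lotaojixna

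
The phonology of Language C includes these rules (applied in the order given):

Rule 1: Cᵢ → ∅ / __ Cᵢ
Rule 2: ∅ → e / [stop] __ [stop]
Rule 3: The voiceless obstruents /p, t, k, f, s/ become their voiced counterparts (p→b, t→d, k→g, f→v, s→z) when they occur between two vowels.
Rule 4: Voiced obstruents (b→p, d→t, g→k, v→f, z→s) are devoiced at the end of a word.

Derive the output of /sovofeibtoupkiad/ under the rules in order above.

sovoveibedoubegiat

Rule 1 (degemination): no segment meets the environment; /sovofeibtoupkiad/ is unchanged.
Rule 2 (stop-cluster e-epenthesis): /b/ and /t/ form a stop–stop cluster, so [e] is inserted between them. /p/ and /k/ form a stop–stop cluster, so [e] is inserted between them. /sovofeibtoupkiad/ → sovofeibetoupekiad.
Rule 3 (intervocalic voicing): /f/ is a voiceless obstruent between vowels /o/ and /e/, so it voices to [v]. /t/ is a voiceless obstruent between vowels /e/ and /o/, so it voices to [d]. /p/ is a voiceless obstruent between vowels /u/ and /e/, so it voices to [b]. /k/ is a voiceless obstruent between vowels /e/ and /i/, so it voices to [g]. /sovofeibetoupekiad/ → sovoveibedoubegiad.
Rule 4 (final devoicing): /d/ is a voiced obstruent in word-final position, so it devoices to [t]. /sovoveibedoubegiad/ → sovoveibedoubegiat.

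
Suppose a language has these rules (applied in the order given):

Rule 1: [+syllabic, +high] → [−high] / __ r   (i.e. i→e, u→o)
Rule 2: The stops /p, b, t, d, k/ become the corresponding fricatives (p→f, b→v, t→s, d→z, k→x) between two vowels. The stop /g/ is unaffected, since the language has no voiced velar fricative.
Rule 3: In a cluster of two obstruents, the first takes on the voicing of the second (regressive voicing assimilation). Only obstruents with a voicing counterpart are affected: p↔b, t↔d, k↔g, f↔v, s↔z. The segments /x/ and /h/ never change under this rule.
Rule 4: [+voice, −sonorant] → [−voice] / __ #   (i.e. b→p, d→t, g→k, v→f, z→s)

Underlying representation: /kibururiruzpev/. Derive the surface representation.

kivororeruspef

Rule 1 (pre-rhotic lowering): /u/ is a high vowel immediately before /r/, so it lowers to [o]. /u/ is a high vowel immediately before /r/, so it lowers to [o]. /i/ is a high vowel immediately before /r/, so it lowers to [e]. /kibururiruzpev/ → kibororeruzpev.
Rule 2 (intervocalic spirantization): /b/ is a stop between vowels /i/ and /o/, so it spirantizes to the fricative [v]. /kibororeruzpev/ → kivororeruzpev.
Rule 3 (regressive voicing assimilation): /z/ precedes the voiceless obstruent /p/, so it devoices to [s] by assimilation. /kivororeruzpev/ → kivororeruspev.
Rule 4 (final devoicing): /v/ is a voiced obstruent in word-final position, so it devoices to [f]. /kivororeruspev/ → kivororeruspef.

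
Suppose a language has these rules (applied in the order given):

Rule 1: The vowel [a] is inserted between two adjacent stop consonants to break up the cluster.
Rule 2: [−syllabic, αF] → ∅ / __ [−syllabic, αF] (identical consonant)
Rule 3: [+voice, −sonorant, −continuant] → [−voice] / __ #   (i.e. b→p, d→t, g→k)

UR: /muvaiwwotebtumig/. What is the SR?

muvaiwotebatumik

Rule 1 (stop-cluster a-epenthesis): /b/ and /t/ form a stop–stop cluster, so [a] is inserted between them. /muvaiwwotebtumig/ → muvaiwwotebatumig.
Rule 2 (degemination): /ww/ is a geminate; the first /w/ deletes. /muvaiwwotebatumig/ → muvaiwotebatumig.
Rule 3 (final devoicing): /g/ is a voiced stop in word-final position, so it devoices to [k]. /muvaiwotebatumig/ → muvaiwotebatumik.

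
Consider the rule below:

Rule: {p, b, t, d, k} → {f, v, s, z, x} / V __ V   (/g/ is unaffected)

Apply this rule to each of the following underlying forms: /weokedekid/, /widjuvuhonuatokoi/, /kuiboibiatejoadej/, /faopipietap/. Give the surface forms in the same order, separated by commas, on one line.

/weokedekid/: /k/ is a stop between vowels /o/ and /e/, so it spirantizes to the fricative [x]. /d/ is a stop between vowels /e/ and /e/, so it spirantizes to the fricative [z]. /k/ is a stop between vowels /e/ and /i/, so it spirantizes to the fricative [x]. → [weoxezexid].
/widjuvuhonuatokoi/: /t/ is a stop between vowels /a/ and /o/, so it spirantizes to the fricative [s]. /k/ is a stop between vowels /o/ and /o/, so it spirantizes to the fricative [x]. → [widjuvuhonuasoxoi].
/kuiboibiatejoadej/: /b/ is a stop between vowels /i/ and /o/, so it spirantizes to the fricative [v]. /b/ is a stop between vowels /i/ and /i/, so it spirantizes to the fricative [v]. /t/ is a stop between vowels /a/ and /e/, so it spirantizes to the fricative [s]. /d/ is a stop between vowels /a/ and /e/, so it spirantizes to the fricative [z]. → [kuivoiviasejoazej].
/faopipietap/: /p/ is a stop between vowels /o/ and /i/, so it spirantizes to the fricative [f]. /p/ is a stop between vowels /i/ and /i/, so it spirantizes to the fricative [f]. /t/ is a stop between vowels /e/ and /a/, so it spirantizes to the fricative [s]. → [faofifiesap].

weoxezexid, widjuvuhonuasoxoi, kuivoiviasejoazej, faofifiesap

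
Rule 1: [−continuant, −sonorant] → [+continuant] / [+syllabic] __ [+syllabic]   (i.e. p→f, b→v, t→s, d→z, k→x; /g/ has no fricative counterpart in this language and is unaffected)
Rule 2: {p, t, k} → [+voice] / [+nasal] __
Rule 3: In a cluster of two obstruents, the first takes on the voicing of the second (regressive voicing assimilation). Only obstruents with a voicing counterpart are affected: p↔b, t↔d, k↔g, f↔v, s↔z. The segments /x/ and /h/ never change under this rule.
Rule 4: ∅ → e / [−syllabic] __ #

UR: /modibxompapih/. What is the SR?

mozipxombafihe

Rule 1 (intervocalic spirantization): /d/ is a stop between vowels /o/ and /i/, so it spirantizes to the fricative [z]. /p/ is a stop between vowels /a/ and /i/, so it spirantizes to the fricative [f]. /modibxompapih/ → mozibxompafih.
Rule 2 (post-nasal voicing): /p/ is a voiceless stop immediately after the nasal /m/, so it voices to [b]. /mozibxompafih/ → mozibxombafih.
Rule 3 (regressive voicing assimilation): /b/ precedes the voiceless obstruent /x/, so it devoices to [p] by assimilation. /mozibxombafih/ → mozipxombafih.
Rule 4 (final e-epenthesis): the form ends in the consonant /h/, so [e] is inserted word-finally. /mozipxombafih/ → mozipxombafihe.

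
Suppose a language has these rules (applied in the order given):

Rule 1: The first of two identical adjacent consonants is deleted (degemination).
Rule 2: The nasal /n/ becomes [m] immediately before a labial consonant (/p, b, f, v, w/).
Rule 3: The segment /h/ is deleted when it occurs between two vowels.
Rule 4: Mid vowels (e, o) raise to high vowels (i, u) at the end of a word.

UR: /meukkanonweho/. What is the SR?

meukanomweu

Rule 1 (degemination): /kk/ is a geminate; the first /k/ deletes. /meukkanonweho/ → meukanonweho.
Rule 2 (nasal place assimilation): /n/ precedes the labial consonant /w/, so it assimilates in place to [m]. /meukanonweho/ → meukanomweho.
Rule 3 (intervocalic h-deletion): /h/ occurs between vowels /e/ and /o/, so it deletes. /meukanomweho/ → meukanomweo.
Rule 4 (final vowel raising): /o/ is a mid vowel in word-final position, so it raises to [u]. /meukanomweo/ → meukanomweu.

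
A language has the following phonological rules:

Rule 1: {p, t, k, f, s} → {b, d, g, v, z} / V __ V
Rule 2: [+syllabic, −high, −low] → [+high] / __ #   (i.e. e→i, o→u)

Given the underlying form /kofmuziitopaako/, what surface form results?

Rule 1 (intervocalic voicing): /t/ is a voiceless obstruent between vowels /i/ and /o/, so it voices to [d]. /p/ is a voiceless obstruent between vowels /o/ and /a/, so it voices to [b]. /k/ is a voiceless obstruent between vowels /a/ and /o/, so it voices to [g]. /kofmuziitopaako/ → kofmuziidobaago.
Rule 2 (final vowel raising): /o/ is a mid vowel in word-final position, so it raises to [u]. /kofmuziidobaago/ → kofmuziidobaagu.

kofmuziidobaagu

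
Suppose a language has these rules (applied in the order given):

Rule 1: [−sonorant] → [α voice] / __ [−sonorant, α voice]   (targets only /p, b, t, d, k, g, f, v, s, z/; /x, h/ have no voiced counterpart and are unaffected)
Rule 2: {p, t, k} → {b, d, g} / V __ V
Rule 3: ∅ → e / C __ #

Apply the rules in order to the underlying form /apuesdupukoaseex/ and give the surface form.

abuezdubugoaseexe

Rule 1 (regressive voicing assimilation): /s/ precedes the voiced obstruent /d/, so it voices to [z] by assimilation. /apuesdupukoaseex/ → apuezdupukoaseex.
Rule 2 (intervocalic voicing): /p/ is a voiceless stop between vowels /a/ and /u/, so it voices to [b]. /p/ is a voiceless stop between vowels /u/ and /u/, so it voices to [b]. /k/ is a voiceless stop between vowels /u/ and /o/, so it voices to [g]. /apuezdupukoaseex/ → abuezdubugoaseex.
Rule 3 (final e-epenthesis): the form ends in the consonant /x/, so [e] is inserted word-finally. /abuezdubugoaseex/ → abuezdubugoaseexe.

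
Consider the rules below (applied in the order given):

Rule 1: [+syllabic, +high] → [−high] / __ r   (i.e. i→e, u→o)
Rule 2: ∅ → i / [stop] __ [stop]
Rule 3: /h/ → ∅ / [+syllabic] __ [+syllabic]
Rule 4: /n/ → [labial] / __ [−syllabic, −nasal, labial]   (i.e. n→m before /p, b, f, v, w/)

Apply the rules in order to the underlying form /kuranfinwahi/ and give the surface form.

Rule 1 (pre-rhotic lowering): /u/ is a high vowel immediately before /r/, so it lowers to [o]. /kuranfinwahi/ → koranfinwahi.
Rule 2 (stop-cluster i-epenthesis): no segment meets the environment; /koranfinwahi/ is unchanged.
Rule 3 (intervocalic h-deletion): /h/ occurs between vowels /a/ and /i/, so it deletes. /koranfinwahi/ → koranfinwai.
Rule 4 (nasal place assimilation): /n/ precedes the labial consonant /f/, so it assimilates in place to [m]. /n/ precedes the labial consonant /w/, so it assimilates in place to [m]. /koranfinwai/ → koramfimwai.

koramfimwai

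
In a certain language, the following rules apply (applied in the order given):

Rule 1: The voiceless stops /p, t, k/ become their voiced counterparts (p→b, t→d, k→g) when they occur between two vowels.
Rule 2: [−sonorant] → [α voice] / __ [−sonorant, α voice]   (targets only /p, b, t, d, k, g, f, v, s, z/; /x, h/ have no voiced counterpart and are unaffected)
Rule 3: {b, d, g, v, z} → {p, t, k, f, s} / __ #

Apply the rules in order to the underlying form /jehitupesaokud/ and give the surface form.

jehidubesaogut

Rule 1 (intervocalic voicing): /t/ is a voiceless stop between vowels /i/ and /u/, so it voices to [d]. /p/ is a voiceless stop between vowels /u/ and /e/, so it voices to [b]. /k/ is a voiceless stop between vowels /o/ and /u/, so it voices to [g]. /jehitupesaokud/ → jehidubesaogud.
Rule 2 (regressive voicing assimilation): no segment meets the environment; /jehidubesaogud/ is unchanged.
Rule 3 (final devoicing): /d/ is a voiced obstruent in word-final position, so it devoices to [t]. /jehidubesaogud/ → jehidubesaogut.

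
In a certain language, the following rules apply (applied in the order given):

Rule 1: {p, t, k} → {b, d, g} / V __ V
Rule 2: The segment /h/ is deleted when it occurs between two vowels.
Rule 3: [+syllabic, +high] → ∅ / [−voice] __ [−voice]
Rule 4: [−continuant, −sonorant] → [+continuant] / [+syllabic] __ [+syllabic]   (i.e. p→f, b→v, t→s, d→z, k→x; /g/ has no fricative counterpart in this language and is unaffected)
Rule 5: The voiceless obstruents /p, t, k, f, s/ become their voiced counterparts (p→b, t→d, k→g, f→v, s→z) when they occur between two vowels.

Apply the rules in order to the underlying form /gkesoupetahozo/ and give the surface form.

Rule 1 (intervocalic voicing): /p/ is a voiceless stop between vowels /u/ and /e/, so it voices to [b]. /t/ is a voiceless stop between vowels /e/ and /a/, so it voices to [d]. /gkesoupetahozo/ → gkesoubedahozo.
Rule 2 (intervocalic h-deletion): /h/ occurs between vowels /a/ and /o/, so it deletes. /gkesoubedahozo/ → gkesoubedaozo.
Rule 3 (high vowel syncope): no segment meets the environment; /gkesoubedaozo/ is unchanged.
Rule 4 (intervocalic spirantization): /b/ is a stop between vowels /u/ and /e/, so it spirantizes to the fricative [v]. /d/ is a stop between vowels /e/ and /a/, so it spirantizes to the fricative [z]. /gkesoubedaozo/ → gkesouvezaozo.
Rule 5 (intervocalic voicing): /s/ is a voiceless obstruent between vowels /e/ and /o/, so it voices to [z]. /gkesouvezaozo/ → gkezouvezaozo.

gkezouvezaozo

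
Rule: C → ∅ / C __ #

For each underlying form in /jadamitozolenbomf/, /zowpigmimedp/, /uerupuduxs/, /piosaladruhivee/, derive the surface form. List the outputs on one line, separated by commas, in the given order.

jadamitozolenbom, zowpigmimed, uerupudux, piosaladruhivee

/jadamitozolenbomf/: /f/ is the second consonant of a word-final cluster /mf/, so it deletes. → [jadamitozolenbom].
/zowpigmimedp/: /p/ is the second consonant of a word-final cluster /dp/, so it deletes. → [zowpigmimed].
/uerupuduxs/: /s/ is the second consonant of a word-final cluster /xs/, so it deletes. → [uerupudux].
/piosaladruhivee/: the rule's environment is not met; surfaces unchanged as [piosaladruhivee].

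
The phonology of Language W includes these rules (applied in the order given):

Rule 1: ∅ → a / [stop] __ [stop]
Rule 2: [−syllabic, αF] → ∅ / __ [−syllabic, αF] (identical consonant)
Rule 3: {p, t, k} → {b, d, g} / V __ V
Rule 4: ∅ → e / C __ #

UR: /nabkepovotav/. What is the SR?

nabagebovodave

Rule 1 (stop-cluster a-epenthesis): /b/ and /k/ form a stop–stop cluster, so [a] is inserted between them. /nabkepovotav/ → nabakepovotav.
Rule 2 (degemination): no segment meets the environment; /nabakepovotav/ is unchanged.
Rule 3 (intervocalic voicing): /k/ is a voiceless stop between vowels /a/ and /e/, so it voices to [g]. /p/ is a voiceless stop between vowels /e/ and /o/, so it voices to [b]. /t/ is a voiceless stop between vowels /o/ and /a/, so it voices to [d]. /nabakepovotav/ → nabagebovodav.
Rule 4 (final e-epenthesis): the form ends in the consonant /v/, so [e] is inserted word-finally. /nabagebovodav/ → nabagebovodave.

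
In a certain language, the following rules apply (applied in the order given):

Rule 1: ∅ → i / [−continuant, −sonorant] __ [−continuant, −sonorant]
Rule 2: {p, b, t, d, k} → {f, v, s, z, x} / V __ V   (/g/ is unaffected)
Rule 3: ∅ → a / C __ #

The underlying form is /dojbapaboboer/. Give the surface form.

dojbafavovoera

Rule 1 (stop-cluster i-epenthesis): no segment meets the environment; /dojbapaboboer/ is unchanged.
Rule 2 (intervocalic spirantization): /p/ is a stop between vowels /a/ and /a/, so it spirantizes to the fricative [f]. /b/ is a stop between vowels /a/ and /o/, so it spirantizes to the fricative [v]. /b/ is a stop between vowels /o/ and /o/, so it spirantizes to the fricative [v]. /dojbapaboboer/ → dojbafavovoer.
Rule 3 (final a-epenthesis): the form ends in the consonant /r/, so [a] is inserted word-finally. /dojbafavovoer/ → dojbafavovoera.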